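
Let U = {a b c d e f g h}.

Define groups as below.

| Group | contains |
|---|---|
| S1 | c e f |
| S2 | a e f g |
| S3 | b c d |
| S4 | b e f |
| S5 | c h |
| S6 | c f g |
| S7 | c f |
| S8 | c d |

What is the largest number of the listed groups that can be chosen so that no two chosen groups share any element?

2

S2, S3 are pairwise disjoint (S2={a,e,f,g}; S3={b,c,d}).
Every remaining group overlaps one of these, and no 3 of the listed groups are pairwise disjoint, so 2 is the maximum.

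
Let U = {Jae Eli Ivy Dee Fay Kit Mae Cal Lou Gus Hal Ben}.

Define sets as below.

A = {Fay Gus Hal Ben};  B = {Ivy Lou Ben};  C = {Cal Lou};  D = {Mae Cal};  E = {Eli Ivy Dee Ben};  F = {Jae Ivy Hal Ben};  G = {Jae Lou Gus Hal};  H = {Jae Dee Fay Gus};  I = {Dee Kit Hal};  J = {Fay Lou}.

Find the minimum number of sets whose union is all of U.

A and D and E and G and I together: A ∪ D ∪ E ∪ G ∪ I = {Jae, Eli, Ivy, Dee, Fay, Kit, Mae, Cal, Lou, Gus, Hal, Ben} — every point is covered.
No 4 of the 10 sets cover everything (all 210 combinations miss at least one point), so 5 is optimal.

5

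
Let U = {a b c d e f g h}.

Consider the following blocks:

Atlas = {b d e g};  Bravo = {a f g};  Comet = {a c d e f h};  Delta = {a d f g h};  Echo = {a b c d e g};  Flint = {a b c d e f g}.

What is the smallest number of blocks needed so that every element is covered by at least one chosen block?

2

Delta and Flint together: Delta ∪ Flint = {a, b, c, d, e, f, g, h} — every element is covered.
No single block has all 8 elements (the largest, Flint, has 7), so 2 is optimal.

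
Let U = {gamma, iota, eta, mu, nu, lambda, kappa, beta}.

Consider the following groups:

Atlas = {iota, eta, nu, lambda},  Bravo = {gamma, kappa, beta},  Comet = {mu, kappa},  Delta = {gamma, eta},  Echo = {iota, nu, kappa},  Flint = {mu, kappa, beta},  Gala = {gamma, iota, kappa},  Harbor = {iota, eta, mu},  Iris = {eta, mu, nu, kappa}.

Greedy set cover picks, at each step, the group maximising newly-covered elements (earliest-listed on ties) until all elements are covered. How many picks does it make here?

Greedy: pick Atlas (covers 4 new) → pick Bravo (covers 3 new) → pick Comet (covers 1 new). Total picks: 3.

3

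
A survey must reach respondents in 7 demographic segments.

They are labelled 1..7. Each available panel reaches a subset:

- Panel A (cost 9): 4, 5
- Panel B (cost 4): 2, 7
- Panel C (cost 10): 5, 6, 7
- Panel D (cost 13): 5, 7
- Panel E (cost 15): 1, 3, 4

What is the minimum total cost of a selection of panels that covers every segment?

B, C, E together cover every segment (B ∪ C ∪ E = {1, 2, 3, 4, 5, 6, 7}); total cost 4 + 10 + 15 = 29.
The greedy pick B, A, E, C costs 38; no covering selection beats 29.

29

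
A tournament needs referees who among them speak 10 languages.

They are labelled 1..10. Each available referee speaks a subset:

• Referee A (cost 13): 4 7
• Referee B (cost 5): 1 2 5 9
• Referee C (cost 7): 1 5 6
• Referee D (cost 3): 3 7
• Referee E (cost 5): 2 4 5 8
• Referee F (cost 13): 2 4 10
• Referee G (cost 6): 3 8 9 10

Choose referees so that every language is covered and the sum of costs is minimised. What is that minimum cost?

21

C, D, E, G together cover every language (C ∪ D ∪ E ∪ G = {1, 2, 3, 4, 5, 6, 7, 8, 9, 10}); total cost 7 + 3 + 5 + 6 = 21.
The greedy pick B, D, E, G, C costs 26; no covering selection beats 21.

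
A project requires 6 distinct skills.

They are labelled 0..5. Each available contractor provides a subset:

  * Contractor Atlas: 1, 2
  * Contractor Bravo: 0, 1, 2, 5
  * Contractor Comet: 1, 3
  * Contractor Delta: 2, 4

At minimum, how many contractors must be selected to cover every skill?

3

Take {Bravo, Comet, Delta}. Their union is {0, 1, 2, 3, 4, 5}, which is all 6 skills.
Only Bravo contains 0, so Bravo is forced; the remaining 2 skills need at least 2 more contractors (each remaining contractor adds at most 1) — so at least 3 contractors are needed, and 3 is optimal.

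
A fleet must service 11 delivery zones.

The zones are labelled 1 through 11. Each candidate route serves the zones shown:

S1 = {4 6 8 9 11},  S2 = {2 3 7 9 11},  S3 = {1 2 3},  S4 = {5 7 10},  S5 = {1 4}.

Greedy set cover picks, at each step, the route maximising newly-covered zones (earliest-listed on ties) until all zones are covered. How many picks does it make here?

4

Greedy: pick S1 (covers 5 new) → pick S2 (covers 3 new) → pick S4 (covers 2 new) → pick S3 (covers 1 new). Total picks: 4.
(The true minimum cover uses only 3 routes, so greedy is not optimal here.)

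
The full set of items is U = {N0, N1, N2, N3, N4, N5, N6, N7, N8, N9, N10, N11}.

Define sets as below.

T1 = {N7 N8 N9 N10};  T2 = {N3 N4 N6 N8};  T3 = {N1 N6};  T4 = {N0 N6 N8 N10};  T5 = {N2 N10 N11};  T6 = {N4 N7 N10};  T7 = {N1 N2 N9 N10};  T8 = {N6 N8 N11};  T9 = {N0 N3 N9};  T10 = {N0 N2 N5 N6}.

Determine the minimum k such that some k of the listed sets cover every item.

5

T1, T2, T7, T8, and T10 cover everything between them: the union {N0, N1, N2, N3, N4, N5, N6, N7, N8, N9, N10, N11} is all of U.
No 4 of the 10 sets cover everything (all 210 combinations miss at least one item), so 5 is optimal.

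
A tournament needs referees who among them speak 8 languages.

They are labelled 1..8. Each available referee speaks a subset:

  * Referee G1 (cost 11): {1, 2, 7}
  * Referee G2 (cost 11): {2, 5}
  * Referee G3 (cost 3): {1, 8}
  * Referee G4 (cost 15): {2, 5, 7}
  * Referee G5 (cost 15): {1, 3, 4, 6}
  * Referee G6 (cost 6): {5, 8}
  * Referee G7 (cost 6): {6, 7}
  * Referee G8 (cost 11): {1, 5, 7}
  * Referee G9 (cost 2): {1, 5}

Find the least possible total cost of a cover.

G1, G3, G5, G9 together cover every language (G1 ∪ G3 ∪ G5 ∪ G9 = {1, 2, 3, 4, 5, 6, 7, 8}); total cost 11 + 3 + 15 + 2 = 31.
The greedy pick G9, G3, G7, G5, G1 costs 37; no covering selection beats 31.

31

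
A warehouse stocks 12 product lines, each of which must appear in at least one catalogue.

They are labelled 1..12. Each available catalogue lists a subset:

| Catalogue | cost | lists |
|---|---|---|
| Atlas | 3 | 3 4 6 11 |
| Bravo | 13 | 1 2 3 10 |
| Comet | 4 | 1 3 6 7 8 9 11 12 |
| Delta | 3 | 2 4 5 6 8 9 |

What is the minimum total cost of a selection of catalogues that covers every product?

Bravo, Comet, Delta together cover every product (Bravo ∪ Comet ∪ Delta = {1, 2, 3, 4, 5, 6, 7, 8, 9, 10, 11, 12}); total cost 13 + 4 + 3 = 20.
No covering selection has total cost below 20.

20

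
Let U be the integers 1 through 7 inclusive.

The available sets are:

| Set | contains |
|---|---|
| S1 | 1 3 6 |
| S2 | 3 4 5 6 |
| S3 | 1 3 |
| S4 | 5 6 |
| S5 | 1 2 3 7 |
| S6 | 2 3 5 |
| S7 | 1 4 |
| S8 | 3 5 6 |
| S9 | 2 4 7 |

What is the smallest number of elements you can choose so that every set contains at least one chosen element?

3

The 3 elements {1, 2, 6} hit every set.
The sets S3, S4, S9 are pairwise disjoint, so any hitting set needs a separate element for each — at least 3. Hence 3 is optimal.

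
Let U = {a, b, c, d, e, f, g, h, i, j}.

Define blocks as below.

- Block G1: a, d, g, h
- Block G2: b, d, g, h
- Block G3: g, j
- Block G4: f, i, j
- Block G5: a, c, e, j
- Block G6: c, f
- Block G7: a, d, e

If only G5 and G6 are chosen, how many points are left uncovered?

5

Union of G5, G6 = {a, c, e, f, j}.
Not covered: b, d, g, h, i — 5 points.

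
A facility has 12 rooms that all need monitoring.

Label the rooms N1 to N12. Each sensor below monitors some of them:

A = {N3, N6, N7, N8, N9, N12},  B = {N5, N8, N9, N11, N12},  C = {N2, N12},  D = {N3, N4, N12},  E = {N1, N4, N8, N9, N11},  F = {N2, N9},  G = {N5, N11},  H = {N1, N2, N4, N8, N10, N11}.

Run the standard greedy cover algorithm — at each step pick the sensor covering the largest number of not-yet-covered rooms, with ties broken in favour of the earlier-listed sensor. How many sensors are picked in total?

Greedy: pick A (covers 6 new) → pick H (covers 5 new) → pick B (covers 1 new). Total picks: 3.

3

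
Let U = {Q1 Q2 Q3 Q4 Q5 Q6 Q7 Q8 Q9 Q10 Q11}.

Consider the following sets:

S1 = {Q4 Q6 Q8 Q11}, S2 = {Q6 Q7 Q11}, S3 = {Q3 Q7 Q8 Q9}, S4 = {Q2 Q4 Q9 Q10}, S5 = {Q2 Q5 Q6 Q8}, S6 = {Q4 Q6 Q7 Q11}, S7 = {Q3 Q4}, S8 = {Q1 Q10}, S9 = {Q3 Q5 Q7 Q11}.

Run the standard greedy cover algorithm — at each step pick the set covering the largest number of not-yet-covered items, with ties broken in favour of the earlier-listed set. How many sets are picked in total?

Greedy: pick S1 (covers 4 new) → pick S3 (covers 3 new) → pick S4 (covers 2 new) → pick S5 (covers 1 new) → pick S8 (covers 1 new). Total picks: 5.
(The true minimum cover uses only 4 sets, so greedy is not optimal here.)

5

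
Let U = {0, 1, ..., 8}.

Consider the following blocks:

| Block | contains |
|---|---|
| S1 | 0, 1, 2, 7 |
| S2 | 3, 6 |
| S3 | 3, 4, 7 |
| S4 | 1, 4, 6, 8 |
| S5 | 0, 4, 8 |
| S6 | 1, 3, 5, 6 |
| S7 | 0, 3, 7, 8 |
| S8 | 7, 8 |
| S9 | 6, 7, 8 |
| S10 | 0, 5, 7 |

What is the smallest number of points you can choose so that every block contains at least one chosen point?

Take H = {3, 7, 8}. Each listed block contains at least one of these, so H is a hitting set of size 3.
No choice of 2 points meets every block, so 3 is the minimum.

3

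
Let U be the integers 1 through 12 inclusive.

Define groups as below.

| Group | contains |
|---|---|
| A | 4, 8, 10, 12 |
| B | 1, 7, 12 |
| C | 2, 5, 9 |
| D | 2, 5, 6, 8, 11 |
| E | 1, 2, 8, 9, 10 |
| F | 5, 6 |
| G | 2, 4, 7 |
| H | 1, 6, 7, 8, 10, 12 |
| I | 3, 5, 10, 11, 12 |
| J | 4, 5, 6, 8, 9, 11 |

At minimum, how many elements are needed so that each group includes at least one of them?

3

T = {2, 5, 12} meets every group (each contains at least one member of T), and |T| = 3.
No choice of 2 elements meets every group, so 3 is the minimum.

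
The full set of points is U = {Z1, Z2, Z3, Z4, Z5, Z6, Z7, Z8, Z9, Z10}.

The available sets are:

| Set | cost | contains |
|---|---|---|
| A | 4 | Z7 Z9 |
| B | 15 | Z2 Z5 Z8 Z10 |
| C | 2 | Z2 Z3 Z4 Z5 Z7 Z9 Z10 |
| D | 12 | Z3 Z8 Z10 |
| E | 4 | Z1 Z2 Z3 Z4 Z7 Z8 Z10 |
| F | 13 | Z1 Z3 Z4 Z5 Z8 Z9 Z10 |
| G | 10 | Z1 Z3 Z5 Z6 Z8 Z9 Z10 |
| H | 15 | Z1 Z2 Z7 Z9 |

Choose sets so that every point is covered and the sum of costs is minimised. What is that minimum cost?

12

C, G together cover every point (C ∪ G = {Z1, Z2, Z3, Z4, Z5, Z6, Z7, Z8, Z9, Z10}); total cost 2 + 10 = 12.
The greedy pick C, E, G costs 16; no covering selection beats 12.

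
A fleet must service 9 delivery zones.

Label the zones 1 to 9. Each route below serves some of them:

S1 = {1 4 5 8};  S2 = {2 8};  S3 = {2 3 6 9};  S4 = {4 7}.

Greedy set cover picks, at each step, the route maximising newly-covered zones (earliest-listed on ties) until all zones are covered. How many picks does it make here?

3

Greedy: pick S1 (covers 4 new) → pick S3 (covers 4 new) → pick S4 (covers 1 new). Total picks: 3.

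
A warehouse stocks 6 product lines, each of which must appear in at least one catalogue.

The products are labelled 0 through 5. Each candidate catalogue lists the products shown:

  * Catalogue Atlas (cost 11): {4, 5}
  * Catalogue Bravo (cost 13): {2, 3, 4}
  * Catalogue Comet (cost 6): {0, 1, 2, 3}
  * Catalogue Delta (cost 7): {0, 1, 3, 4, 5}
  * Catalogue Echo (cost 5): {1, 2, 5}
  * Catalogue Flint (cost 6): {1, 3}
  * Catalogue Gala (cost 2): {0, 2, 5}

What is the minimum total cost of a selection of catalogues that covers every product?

9

Delta, Gala together cover every product (Delta ∪ Gala = {0, 1, 2, 3, 4, 5}); total cost 7 + 2 = 9.
No covering selection has total cost below 9.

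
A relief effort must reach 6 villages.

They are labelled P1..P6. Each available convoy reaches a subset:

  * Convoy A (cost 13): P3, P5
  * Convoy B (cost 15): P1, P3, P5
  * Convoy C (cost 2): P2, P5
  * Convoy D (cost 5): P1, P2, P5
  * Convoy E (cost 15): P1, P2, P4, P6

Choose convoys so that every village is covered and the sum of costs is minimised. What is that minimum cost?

A, E together cover every village (A ∪ E = {P1, P2, P3, P4, P5, P6}); total cost 13 + 15 = 28.
The greedy pick C, D, E, A costs 35; no covering selection beats 28.

28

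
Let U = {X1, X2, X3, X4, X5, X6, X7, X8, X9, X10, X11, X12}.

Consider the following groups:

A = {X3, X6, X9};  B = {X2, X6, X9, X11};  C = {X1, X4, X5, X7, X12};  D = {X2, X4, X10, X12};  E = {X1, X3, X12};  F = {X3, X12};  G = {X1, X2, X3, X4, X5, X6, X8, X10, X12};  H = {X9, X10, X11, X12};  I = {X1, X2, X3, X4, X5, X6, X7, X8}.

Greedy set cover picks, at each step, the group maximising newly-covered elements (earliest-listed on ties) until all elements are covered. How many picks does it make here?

3

Greedy: pick G (covers 9 new) → pick B (covers 2 new) → pick C (covers 1 new). Total picks: 3.
(The true minimum cover uses only 2 groups, so greedy is not optimal here.)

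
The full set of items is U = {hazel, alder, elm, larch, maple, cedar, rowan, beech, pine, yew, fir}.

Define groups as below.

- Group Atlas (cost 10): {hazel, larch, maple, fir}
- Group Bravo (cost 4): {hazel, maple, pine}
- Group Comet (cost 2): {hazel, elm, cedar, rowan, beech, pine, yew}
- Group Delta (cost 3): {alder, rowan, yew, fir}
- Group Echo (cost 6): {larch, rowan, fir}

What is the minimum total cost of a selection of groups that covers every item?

Bravo, Comet, Delta, Echo together cover every item (Bravo ∪ Comet ∪ Delta ∪ Echo = {hazel, alder, elm, larch, maple, cedar, rowan, beech, pine, yew, fir}); total cost 4 + 2 + 3 + 6 = 15.
No covering selection has total cost below 15.

15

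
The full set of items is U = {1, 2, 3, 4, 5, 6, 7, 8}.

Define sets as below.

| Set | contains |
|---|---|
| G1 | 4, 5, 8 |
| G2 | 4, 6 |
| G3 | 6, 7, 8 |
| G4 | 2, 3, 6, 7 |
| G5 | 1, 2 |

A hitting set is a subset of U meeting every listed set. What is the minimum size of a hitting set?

3

H = {2, 6, 8} meets every set (each contains at least one member of H), and |H| = 3.
No choice of 2 items meets every set, so 3 is the minimum.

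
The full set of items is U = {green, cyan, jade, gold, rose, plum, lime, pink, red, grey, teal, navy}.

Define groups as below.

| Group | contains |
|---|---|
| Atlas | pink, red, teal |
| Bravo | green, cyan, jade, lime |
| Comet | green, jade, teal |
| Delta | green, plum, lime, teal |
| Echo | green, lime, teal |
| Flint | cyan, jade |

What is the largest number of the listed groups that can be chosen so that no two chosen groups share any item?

2

Delta, Flint are pairwise disjoint (Delta={green,plum,lime,teal}; Flint={cyan,jade}).
Every remaining group overlaps one of these, and no 3 of the listed groups are pairwise disjoint, so 2 is the maximum.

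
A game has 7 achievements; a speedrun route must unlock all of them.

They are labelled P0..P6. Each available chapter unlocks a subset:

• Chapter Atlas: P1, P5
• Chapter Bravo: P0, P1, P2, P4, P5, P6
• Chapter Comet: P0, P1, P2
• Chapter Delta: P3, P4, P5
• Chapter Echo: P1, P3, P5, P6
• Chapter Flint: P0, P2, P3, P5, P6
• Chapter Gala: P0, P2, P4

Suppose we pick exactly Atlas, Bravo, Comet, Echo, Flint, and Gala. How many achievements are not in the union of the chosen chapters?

0

Union of Atlas, Bravo, Comet, Echo, Flint, Gala = {P0, P1, P2, P3, P4, P5, P6} — that's every achievement, so 0 are uncovered.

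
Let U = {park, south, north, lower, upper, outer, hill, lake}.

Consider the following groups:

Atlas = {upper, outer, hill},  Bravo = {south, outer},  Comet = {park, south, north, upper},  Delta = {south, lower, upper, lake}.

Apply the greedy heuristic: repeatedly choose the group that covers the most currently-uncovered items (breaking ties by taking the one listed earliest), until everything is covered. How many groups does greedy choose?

3

Greedy: pick Comet (covers 4 new) → pick Atlas (covers 2 new) → pick Delta (covers 2 new). Total picks: 3.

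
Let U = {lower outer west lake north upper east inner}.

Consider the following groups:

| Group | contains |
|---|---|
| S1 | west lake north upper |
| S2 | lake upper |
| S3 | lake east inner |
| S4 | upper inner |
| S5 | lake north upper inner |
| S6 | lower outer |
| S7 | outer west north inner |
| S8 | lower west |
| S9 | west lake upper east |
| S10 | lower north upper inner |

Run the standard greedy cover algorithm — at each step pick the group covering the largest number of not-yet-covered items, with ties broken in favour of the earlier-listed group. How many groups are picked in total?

3

Greedy: pick S1 (covers 4 new) → pick S3 (covers 2 new) → pick S6 (covers 2 new). Total picks: 3.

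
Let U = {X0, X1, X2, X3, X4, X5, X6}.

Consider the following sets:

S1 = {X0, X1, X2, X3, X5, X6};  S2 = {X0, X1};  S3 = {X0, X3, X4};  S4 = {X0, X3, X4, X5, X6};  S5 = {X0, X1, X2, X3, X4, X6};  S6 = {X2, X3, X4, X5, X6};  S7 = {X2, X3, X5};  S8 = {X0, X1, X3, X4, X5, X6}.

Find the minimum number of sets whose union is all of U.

2

S2 and S6 cover everything between them: the union {X0, X1, X2, X3, X4, X5, X6} is all of U.
No single set has all 7 elements (the largest, S1, has 6), so 2 is optimal.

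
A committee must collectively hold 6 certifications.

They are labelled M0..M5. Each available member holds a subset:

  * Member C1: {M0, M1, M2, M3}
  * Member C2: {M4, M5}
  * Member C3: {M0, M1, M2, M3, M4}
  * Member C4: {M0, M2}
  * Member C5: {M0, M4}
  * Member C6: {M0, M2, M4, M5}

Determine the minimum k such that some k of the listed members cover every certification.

Take {C2, C3}. Their union is {M0, M1, M2, M3, M4, M5}, which is all 6 certifications.
No single member has all 6 certifications (the largest, C3, has 5), so 2 is optimal.

2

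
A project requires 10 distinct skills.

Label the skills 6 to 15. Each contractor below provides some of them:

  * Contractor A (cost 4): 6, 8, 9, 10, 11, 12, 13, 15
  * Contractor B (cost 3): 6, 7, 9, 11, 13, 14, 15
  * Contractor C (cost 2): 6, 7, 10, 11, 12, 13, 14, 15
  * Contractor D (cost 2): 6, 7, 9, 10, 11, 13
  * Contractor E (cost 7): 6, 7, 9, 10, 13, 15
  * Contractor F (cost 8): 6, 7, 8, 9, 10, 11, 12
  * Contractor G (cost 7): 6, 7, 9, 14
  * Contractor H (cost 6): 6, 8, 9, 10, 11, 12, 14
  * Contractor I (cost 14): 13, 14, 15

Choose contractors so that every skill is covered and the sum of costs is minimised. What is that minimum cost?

A, C together cover every skill (A ∪ C = {6, 7, 8, 9, 10, 11, 12, 13, 14, 15}); total cost 4 + 2 = 6.
No covering selection has total cost below 6.

6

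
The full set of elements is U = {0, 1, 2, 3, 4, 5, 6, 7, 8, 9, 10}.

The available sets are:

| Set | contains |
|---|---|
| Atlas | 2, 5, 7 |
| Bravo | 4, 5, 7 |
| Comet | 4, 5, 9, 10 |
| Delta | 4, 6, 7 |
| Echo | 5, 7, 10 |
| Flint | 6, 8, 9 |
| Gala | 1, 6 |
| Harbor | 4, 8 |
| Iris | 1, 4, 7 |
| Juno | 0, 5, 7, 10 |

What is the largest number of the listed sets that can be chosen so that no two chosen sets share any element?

3

Gala, Harbor, Juno are pairwise disjoint (Gala={1,6}; Harbor={4,8}; Juno={0,5,7,10}).
Every remaining set overlaps one of these, and no 4 of the listed sets are pairwise disjoint, so 3 is the maximum.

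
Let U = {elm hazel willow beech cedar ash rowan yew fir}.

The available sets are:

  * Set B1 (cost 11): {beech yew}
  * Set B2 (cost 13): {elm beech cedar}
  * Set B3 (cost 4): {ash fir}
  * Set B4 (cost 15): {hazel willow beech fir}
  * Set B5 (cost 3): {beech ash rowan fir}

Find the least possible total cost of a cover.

42

B1, B2, B4, B5 together cover every element (B1 ∪ B2 ∪ B4 ∪ B5 = {elm, hazel, willow, beech, cedar, ash, rowan, yew, fir}); total cost 11 + 13 + 15 + 3 = 42.
No covering selection has total cost below 42.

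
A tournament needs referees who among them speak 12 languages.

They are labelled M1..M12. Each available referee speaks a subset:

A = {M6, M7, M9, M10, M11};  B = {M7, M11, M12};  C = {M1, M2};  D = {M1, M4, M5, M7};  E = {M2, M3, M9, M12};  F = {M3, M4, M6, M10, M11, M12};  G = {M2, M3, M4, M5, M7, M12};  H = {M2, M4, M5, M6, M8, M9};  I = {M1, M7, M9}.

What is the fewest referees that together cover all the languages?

3

Take {D, F, H}. Their union is {M1, M2, M3, M4, M5, M6, M7, M8, M9, M10, M11, M12}, which is all 12 languages.
Only H contains M8, so H is forced; the remaining 6 languages need at least 2 more referees (each remaining referee adds at most 4) — so at least 3 referees are needed, and 3 is optimal.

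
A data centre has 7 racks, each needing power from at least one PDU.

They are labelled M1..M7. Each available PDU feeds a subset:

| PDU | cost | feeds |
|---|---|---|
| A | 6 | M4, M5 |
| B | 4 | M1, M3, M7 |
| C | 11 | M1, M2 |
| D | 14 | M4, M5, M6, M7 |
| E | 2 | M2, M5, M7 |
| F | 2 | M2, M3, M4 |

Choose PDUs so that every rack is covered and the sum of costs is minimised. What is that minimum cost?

B, D, E together cover every rack (B ∪ D ∪ E = {M1, M2, M3, M4, M5, M6, M7}); total cost 4 + 14 + 2 = 20.
The greedy pick E, F, B, D costs 22; no covering selection beats 20.

20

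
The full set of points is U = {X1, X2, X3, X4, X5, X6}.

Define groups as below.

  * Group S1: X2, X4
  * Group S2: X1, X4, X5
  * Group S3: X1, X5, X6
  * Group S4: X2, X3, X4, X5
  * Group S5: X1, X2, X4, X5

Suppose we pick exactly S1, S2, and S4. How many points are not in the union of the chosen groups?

1

Union of S1, S2, S4 = {X1, X2, X3, X4, X5}.
Not covered: X6 — 1 point.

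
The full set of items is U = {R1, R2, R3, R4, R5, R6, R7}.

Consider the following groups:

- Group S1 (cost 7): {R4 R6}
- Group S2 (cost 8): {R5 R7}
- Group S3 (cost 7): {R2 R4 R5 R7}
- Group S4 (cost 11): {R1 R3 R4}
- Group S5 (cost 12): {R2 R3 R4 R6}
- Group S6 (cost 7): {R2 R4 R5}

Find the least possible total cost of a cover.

S1, S3, S4 together cover every item (S1 ∪ S3 ∪ S4 = {R1, R2, R3, R4, R5, R6, R7}); total cost 7 + 7 + 11 = 25.
No covering selection has total cost below 25.

25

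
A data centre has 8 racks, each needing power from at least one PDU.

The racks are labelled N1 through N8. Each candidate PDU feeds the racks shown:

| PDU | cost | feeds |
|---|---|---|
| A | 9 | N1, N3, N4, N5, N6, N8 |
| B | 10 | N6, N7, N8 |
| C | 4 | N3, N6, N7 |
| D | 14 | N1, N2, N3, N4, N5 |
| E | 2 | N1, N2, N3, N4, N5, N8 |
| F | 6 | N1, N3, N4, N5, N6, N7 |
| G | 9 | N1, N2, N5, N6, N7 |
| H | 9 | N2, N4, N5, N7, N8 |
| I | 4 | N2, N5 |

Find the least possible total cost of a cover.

6

C, E together cover every rack (C ∪ E = {N1, N2, N3, N4, N5, N6, N7, N8}); total cost 4 + 2 = 6.
No covering selection has total cost below 6.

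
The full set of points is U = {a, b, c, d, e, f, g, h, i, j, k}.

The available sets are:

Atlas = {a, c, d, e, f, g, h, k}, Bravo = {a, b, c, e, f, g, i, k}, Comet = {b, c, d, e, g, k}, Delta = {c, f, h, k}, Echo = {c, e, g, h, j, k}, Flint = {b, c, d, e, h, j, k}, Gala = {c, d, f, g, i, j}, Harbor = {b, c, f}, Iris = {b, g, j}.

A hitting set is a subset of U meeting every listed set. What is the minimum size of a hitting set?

The 2 points {b, c} hit every set.
The sets Delta, Iris are pairwise disjoint, so any hitting set needs a separate point for each — at least 2. Hence 2 is optimal.

2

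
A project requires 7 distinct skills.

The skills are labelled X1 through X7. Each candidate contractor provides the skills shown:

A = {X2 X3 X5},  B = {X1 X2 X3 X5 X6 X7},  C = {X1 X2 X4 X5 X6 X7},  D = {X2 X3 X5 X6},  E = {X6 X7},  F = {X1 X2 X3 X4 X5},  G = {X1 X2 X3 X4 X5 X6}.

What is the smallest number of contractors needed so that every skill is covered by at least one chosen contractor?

B and F together: B ∪ F = {X1, X2, X3, X4, X5, X6, X7} — every skill is covered.
No single contractor has all 7 skills (the largest, B, has 6), so 2 is optimal.

2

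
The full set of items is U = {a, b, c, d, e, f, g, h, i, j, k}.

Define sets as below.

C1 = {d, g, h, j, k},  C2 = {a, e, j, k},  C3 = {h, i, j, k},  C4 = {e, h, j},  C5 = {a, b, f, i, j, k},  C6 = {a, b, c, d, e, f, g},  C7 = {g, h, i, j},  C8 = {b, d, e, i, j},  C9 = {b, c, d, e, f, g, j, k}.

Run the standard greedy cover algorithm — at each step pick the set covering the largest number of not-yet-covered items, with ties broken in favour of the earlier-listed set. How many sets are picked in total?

3

Greedy: pick C9 (covers 8 new) → pick C3 (covers 2 new) → pick C2 (covers 1 new). Total picks: 3.
(The true minimum cover uses only 2 sets, so greedy is not optimal here.)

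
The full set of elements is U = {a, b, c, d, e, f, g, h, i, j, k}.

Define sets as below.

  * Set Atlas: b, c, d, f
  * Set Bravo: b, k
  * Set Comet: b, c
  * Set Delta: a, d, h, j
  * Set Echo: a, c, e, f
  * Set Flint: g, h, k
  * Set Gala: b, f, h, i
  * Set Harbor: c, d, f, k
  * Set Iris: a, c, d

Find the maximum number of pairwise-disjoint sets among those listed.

2

Flint, Iris are pairwise disjoint (Flint={g,h,k}; Iris={a,c,d}).
Every remaining set overlaps one of these, and no 3 of the listed sets are pairwise disjoint, so 2 is the maximum.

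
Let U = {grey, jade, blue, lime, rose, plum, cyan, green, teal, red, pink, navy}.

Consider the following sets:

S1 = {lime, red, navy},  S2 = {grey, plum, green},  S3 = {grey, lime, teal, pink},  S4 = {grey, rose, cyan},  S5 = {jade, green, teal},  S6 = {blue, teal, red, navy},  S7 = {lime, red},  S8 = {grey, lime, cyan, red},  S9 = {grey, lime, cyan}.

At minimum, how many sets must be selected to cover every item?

5

S2, S3, S4, S5, and S6 cover everything between them: the union {grey, jade, blue, lime, rose, plum, cyan, green, teal, red, pink, navy} is all of U.
No 4 of the 9 sets cover everything (all 126 combinations miss at least one item), so 5 is optimal.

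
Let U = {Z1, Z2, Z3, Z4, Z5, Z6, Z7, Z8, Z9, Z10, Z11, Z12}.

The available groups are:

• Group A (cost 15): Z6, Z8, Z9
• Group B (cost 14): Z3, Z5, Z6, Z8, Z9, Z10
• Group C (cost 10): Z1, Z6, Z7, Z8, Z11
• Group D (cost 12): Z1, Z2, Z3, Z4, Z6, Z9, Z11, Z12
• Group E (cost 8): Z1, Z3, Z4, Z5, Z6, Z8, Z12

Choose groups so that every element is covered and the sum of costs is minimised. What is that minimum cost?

36

B, C, D together cover every element (B ∪ C ∪ D = {Z1, Z2, Z3, Z4, Z5, Z6, Z7, Z8, Z9, Z10, Z11, Z12}); total cost 14 + 10 + 12 = 36.
The greedy pick E, D, C, B costs 44; no covering selection beats 36.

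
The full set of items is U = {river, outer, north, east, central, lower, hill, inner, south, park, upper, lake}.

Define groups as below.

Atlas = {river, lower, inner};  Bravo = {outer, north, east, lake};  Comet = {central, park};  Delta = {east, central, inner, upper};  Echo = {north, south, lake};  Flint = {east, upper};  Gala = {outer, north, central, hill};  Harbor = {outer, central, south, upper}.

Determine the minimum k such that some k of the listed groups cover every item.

Take {Atlas, Comet, Echo, Flint, Gala}. Their union is {river, outer, north, east, central, lower, hill, inner, south, park, upper, lake}, which is all 12 items.
No 4 of the 8 groups cover everything (all 70 combinations miss at least one item), so 5 is optimal.

5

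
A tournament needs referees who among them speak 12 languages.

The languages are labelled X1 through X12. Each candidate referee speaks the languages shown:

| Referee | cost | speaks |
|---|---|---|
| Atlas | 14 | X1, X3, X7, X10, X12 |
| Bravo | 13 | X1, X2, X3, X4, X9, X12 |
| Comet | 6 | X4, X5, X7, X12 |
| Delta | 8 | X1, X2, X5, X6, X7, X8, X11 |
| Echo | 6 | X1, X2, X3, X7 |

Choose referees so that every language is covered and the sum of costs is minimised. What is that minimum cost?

Atlas, Bravo, Delta together cover every language (Atlas ∪ Bravo ∪ Delta = {X1, X2, X3, X4, X5, X6, X7, X8, X9, X10, X11, X12}); total cost 14 + 13 + 8 = 35.
The greedy pick Delta, Comet, Echo, Bravo, Atlas costs 47; no covering selection beats 35.

35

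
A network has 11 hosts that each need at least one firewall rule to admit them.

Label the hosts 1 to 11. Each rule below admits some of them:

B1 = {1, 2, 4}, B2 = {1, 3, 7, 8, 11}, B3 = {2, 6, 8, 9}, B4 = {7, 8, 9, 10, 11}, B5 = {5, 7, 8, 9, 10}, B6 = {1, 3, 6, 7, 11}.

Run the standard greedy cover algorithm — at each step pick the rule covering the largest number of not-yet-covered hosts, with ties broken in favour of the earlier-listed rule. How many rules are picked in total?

Greedy: pick B2 (covers 5 new) → pick B3 (covers 3 new) → pick B5 (covers 2 new) → pick B1 (covers 1 new). Total picks: 4.
(The true minimum cover uses only 3 rules, so greedy is not optimal here.)

4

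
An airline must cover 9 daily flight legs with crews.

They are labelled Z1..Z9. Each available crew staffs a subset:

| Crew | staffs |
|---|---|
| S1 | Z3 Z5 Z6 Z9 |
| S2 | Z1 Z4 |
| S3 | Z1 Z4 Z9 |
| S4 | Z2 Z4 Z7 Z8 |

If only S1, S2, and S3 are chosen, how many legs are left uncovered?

Union of S1, S2, S3 = {Z1, Z3, Z4, Z5, Z6, Z9}.
Not covered: Z2, Z7, Z8 — 3 legs.

3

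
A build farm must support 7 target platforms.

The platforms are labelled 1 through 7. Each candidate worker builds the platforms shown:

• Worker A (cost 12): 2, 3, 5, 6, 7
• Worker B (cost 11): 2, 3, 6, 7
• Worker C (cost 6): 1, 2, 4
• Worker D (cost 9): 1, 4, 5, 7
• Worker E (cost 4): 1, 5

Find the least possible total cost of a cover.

A, C together cover every platform (A ∪ C = {1, 2, 3, 4, 5, 6, 7}); total cost 12 + 6 = 18.
No covering selection has total cost below 18.

18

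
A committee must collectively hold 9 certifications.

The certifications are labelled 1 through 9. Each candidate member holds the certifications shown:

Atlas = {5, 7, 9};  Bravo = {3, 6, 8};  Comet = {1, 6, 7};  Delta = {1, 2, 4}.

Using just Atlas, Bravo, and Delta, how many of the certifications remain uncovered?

0

Union of Atlas, Bravo, Delta = {1, 2, 3, 4, 5, 6, 7, 8, 9} — that's every certification, so 0 are uncovered.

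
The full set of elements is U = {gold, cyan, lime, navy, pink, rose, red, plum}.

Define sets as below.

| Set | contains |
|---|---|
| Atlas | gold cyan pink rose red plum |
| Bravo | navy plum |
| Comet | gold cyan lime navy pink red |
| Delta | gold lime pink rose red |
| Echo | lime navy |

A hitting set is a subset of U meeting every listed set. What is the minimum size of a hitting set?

The 2 elements {gold, navy} hit every set.
The sets Atlas, Echo are pairwise disjoint, so any hitting set needs a separate element for each — at least 2. Hence 2 is optimal.

2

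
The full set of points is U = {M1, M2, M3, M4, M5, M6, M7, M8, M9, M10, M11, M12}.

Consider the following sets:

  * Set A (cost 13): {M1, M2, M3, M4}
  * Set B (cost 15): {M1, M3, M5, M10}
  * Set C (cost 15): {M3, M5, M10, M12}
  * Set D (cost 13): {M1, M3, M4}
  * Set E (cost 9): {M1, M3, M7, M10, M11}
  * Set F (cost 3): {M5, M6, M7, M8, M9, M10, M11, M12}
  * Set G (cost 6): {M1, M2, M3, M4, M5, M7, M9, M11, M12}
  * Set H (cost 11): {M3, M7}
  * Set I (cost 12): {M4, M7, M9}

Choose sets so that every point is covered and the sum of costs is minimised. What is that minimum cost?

F, G together cover every point (F ∪ G = {M1, M2, M3, M4, M5, M6, M7, M8, M9, M10, M11, M12}); total cost 3 + 6 = 9.
No covering selection has total cost below 9.

9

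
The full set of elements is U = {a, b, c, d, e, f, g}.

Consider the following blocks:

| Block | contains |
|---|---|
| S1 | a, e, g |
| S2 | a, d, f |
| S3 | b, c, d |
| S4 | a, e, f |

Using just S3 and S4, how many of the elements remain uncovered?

Union of S3, S4 = {a, b, c, d, e, f}.
Not covered: g — 1 element.

1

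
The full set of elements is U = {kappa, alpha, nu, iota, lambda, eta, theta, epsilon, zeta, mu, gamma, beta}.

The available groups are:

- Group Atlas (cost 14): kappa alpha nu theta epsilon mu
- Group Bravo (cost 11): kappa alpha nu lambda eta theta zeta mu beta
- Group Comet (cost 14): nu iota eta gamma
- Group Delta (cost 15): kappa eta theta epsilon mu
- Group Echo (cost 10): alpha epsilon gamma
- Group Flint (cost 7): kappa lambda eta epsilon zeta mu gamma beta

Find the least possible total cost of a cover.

Bravo, Comet, Flint together cover every element (Bravo ∪ Comet ∪ Flint = {kappa, alpha, nu, iota, lambda, eta, theta, epsilon, zeta, mu, gamma, beta}); total cost 11 + 14 + 7 = 32.
No covering selection has total cost below 32.

32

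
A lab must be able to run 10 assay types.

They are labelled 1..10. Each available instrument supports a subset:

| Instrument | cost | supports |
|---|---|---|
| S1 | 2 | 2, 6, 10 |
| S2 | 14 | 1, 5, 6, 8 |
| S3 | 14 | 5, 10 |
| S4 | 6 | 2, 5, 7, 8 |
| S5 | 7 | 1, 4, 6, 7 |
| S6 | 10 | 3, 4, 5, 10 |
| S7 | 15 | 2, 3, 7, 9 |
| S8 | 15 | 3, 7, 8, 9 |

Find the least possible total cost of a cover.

S1, S4, S5, S7 together cover every assay (S1 ∪ S4 ∪ S5 ∪ S7 = {1, 2, 3, 4, 5, 6, 7, 8, 9, 10}); total cost 2 + 6 + 7 + 15 = 30.
No covering selection has total cost below 30.

30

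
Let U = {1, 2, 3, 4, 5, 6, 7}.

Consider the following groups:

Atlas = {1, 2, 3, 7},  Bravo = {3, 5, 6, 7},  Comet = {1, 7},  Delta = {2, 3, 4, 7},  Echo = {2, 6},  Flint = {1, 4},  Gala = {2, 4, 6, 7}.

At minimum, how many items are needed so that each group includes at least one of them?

H = {1, 2, 5} meets every group (each contains at least one member of H), and |H| = 3.
No choice of 2 items meets every group, so 3 is the minimum.

3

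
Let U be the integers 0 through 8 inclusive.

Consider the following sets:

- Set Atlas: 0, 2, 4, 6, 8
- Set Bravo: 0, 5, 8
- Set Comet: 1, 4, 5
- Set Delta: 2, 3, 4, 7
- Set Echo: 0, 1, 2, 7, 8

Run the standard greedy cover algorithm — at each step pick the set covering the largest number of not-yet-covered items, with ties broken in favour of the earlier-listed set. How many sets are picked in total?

3

Greedy: pick Atlas (covers 5 new) → pick Comet (covers 2 new) → pick Delta (covers 2 new). Total picks: 3.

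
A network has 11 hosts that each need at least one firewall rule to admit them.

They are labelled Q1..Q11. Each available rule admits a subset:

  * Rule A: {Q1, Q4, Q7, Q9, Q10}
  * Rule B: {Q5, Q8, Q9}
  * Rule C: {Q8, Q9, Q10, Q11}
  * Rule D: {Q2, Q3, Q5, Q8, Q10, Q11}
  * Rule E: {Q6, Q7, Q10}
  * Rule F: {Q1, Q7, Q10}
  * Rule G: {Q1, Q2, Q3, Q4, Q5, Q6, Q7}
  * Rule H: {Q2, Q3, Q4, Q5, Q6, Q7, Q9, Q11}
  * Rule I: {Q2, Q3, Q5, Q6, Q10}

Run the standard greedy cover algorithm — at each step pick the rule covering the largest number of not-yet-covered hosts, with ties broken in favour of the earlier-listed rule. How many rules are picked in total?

Greedy: pick H (covers 8 new) → pick A (covers 2 new) → pick B (covers 1 new). Total picks: 3.
(The true minimum cover uses only 2 rules, so greedy is not optimal here.)

3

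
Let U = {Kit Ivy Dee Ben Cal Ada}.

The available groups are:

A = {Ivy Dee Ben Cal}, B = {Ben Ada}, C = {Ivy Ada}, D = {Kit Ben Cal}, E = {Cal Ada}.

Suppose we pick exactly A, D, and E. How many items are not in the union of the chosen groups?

0

Union of A, D, E = {Kit, Ivy, Dee, Ben, Cal, Ada} — that's every item, so 0 are uncovered.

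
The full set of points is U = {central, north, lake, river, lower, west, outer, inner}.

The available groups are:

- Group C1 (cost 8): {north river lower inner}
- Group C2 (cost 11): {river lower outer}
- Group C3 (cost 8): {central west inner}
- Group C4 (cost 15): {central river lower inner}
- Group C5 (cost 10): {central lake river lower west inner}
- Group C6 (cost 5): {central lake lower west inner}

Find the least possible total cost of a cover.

C1, C2, C6 together cover every point (C1 ∪ C2 ∪ C6 = {central, north, lake, river, lower, west, outer, inner}); total cost 8 + 11 + 5 = 24.
No covering selection has total cost below 24.

24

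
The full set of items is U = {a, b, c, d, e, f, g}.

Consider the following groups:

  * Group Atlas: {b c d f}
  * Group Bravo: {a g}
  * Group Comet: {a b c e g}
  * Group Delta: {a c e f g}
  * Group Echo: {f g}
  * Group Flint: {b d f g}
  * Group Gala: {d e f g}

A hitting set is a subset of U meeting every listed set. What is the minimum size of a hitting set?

2

H = {f, g} meets every group (each contains at least one member of H), and |H| = 2.
The groups Atlas, Bravo are pairwise disjoint, so any hitting set needs a separate item for each — at least 2. Hence 2 is optimal.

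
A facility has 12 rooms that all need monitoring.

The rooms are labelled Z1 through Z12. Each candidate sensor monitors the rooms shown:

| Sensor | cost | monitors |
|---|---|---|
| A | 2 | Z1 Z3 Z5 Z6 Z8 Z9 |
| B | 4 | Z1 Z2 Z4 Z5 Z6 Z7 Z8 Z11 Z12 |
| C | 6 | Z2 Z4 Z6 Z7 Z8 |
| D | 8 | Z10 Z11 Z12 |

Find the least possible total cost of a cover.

14

A, B, D together cover every room (A ∪ B ∪ D = {Z1, Z2, Z3, Z4, Z5, Z6, Z7, Z8, Z9, Z10, Z11, Z12}); total cost 2 + 4 + 8 = 14.
No covering selection has total cost below 14.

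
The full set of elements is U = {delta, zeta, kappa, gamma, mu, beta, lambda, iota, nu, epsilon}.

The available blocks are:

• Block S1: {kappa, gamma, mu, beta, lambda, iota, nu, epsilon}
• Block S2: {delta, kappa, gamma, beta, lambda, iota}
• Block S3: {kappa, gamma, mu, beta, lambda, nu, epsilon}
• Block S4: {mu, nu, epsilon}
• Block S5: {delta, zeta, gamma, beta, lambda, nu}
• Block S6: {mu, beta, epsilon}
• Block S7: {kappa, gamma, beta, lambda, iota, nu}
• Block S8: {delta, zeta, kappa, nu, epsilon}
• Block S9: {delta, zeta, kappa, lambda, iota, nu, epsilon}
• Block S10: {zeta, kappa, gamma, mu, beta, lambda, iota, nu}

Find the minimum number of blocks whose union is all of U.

S1 and S5 cover everything between them: the union {delta, zeta, kappa, gamma, mu, beta, lambda, iota, nu, epsilon} is all of U.
No single block has all 10 elements (the largest, S1, has 8), so 2 is optimal.

2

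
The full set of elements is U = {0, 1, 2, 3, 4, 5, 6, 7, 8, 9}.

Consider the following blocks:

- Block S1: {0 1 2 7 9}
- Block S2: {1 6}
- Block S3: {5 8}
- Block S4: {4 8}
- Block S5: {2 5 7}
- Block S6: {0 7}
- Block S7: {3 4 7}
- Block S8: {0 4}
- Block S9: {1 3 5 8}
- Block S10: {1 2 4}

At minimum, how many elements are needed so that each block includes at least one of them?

Take H = {4, 5, 6, 7}. Each listed block contains at least one of these, so H is a hitting set of size 4.
No choice of 3 elements meets every block, so 4 is the minimum.

4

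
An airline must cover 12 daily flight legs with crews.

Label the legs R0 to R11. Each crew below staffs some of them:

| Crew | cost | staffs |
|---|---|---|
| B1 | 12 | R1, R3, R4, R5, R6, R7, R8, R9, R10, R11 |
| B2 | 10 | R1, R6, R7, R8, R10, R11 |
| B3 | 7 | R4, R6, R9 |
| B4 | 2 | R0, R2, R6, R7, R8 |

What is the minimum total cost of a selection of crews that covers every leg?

B1, B4 together cover every leg (B1 ∪ B4 = {R0, R1, R2, R3, R4, R5, R6, R7, R8, R9, R10, R11}); total cost 12 + 2 = 14.
No covering selection has total cost below 14.

14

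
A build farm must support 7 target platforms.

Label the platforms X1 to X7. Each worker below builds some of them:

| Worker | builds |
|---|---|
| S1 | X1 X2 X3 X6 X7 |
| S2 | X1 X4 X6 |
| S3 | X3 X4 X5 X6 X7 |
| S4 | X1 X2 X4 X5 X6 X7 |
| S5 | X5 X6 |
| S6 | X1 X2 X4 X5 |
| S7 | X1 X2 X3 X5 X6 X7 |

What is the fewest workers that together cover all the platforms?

2

S1 and S3 together: S1 ∪ S3 = {X1, X2, X3, X4, X5, X6, X7} — every platform is covered.
No single worker has all 7 platforms (the largest, S4, has 6), so 2 is optimal.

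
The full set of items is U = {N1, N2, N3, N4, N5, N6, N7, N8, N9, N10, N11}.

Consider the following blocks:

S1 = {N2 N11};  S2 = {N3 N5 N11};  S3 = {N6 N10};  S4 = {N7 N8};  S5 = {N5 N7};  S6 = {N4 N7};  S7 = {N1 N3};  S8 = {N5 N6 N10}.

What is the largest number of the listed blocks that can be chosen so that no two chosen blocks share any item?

S1, S4, S7, S8 are pairwise disjoint (S1={N2,N11}; S4={N7,N8}; S7={N1,N3}; S8={N5,N6,N10}).
Every remaining block overlaps one of these, and no 5 of the listed blocks are pairwise disjoint, so 4 is the maximum.

4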